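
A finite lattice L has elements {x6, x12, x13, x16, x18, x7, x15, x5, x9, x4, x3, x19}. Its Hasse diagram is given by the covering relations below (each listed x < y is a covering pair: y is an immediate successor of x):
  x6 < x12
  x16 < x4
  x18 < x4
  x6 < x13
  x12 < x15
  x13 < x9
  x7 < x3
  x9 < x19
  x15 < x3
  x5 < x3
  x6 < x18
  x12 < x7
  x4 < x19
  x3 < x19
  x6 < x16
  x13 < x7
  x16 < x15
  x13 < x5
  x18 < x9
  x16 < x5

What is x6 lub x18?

x18

Common upper bounds of {x6, x18}: x18, x19, x4, x9.
The least among these is x18.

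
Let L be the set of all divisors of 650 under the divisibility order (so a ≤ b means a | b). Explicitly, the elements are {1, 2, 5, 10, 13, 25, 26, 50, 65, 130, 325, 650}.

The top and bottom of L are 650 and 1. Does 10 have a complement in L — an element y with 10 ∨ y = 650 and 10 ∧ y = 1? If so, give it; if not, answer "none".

For every candidate y, either 10 ∨ y ≠ 650 or 10 ∧ y ≠ 1; no complement exists.

none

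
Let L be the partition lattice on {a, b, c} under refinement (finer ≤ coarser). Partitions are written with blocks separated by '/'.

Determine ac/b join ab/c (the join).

abc

The join of ac/b and ab/c merges any blocks that overlap across the partitions, giving abc.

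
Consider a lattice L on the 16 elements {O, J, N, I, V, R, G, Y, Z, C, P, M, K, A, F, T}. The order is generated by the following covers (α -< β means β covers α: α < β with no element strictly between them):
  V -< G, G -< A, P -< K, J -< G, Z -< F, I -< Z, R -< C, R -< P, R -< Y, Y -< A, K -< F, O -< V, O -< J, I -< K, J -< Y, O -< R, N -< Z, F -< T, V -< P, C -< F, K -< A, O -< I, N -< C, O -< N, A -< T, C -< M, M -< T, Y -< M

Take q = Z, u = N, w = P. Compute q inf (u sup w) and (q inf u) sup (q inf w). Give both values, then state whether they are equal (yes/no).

Z; N; no

u sup w = F, so q inf (u sup w) = Z inf F = Z.
q inf u = N and q inf w = O, so (q inf u) sup (q inf w) = N sup O = N.
Equal: no.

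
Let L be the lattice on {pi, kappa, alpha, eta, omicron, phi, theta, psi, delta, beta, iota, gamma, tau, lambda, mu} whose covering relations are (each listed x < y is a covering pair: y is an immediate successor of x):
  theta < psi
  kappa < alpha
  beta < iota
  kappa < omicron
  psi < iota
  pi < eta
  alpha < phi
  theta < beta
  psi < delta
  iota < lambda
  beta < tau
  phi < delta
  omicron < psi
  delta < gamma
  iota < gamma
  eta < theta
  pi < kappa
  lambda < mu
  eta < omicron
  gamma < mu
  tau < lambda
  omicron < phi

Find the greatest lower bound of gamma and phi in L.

phi

Common lower bounds of {gamma, phi}: alpha, eta, kappa, omicron, phi, pi.
The greatest among these is phi.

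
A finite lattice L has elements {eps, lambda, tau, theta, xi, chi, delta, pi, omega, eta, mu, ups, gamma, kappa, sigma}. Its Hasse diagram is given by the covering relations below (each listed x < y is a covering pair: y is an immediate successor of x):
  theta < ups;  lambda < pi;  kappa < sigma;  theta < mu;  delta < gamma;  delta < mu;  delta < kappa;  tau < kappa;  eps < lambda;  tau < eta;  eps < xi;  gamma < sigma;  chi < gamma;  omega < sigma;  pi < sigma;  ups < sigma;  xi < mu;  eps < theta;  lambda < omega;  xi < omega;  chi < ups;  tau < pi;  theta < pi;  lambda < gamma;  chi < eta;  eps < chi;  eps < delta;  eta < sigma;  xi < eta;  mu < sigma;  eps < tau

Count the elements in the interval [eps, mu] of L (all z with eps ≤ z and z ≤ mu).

5

The interval [eps, mu] = {delta, eps, mu, theta, xi}, which has 5 elements.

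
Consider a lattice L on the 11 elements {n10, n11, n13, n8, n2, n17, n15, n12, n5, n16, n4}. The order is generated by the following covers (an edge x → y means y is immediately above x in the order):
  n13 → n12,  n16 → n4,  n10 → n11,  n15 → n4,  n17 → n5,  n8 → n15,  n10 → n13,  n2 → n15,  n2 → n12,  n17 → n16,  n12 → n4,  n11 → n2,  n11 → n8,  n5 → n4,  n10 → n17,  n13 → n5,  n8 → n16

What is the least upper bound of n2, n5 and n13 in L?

Common upper bounds of {n2, n5, n13}: n4.
The least among these is n4.

n4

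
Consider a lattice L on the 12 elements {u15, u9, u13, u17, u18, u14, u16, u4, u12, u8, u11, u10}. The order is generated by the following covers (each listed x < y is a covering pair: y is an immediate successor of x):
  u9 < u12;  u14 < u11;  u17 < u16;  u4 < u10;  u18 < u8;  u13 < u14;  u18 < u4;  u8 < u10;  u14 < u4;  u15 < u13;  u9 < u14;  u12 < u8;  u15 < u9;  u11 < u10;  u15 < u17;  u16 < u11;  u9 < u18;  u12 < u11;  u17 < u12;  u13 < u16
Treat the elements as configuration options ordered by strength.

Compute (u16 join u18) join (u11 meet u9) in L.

u16 ∨ u18 = u10
u11 ∧ u9 = u9
u10 ∨ u9 = u10

u10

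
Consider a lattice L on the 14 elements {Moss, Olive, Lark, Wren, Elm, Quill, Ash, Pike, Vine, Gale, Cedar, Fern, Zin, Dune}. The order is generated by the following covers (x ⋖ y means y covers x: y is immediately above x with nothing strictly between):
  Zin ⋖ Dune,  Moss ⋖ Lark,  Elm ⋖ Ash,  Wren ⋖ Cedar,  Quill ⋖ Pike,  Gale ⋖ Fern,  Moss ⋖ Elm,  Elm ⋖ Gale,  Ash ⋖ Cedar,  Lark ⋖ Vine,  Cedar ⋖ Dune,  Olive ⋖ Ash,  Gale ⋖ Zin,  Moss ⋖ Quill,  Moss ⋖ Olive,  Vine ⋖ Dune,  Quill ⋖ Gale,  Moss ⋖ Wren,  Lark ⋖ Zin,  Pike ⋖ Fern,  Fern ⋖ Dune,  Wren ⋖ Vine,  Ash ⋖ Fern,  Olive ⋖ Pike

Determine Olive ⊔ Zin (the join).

Common upper bounds of {Olive, Zin}: Dune.
The least among these is Dune.

Dune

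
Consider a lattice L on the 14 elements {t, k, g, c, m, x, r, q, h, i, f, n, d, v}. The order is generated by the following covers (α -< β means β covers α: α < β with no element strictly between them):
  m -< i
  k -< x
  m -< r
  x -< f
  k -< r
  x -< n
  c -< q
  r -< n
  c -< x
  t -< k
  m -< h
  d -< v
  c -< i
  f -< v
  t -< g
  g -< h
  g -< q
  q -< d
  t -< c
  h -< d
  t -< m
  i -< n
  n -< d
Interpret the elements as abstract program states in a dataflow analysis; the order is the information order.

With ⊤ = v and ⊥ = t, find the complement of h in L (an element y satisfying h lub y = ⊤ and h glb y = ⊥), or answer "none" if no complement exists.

Need y with h ∨ y = v and h ∧ y = t.
Checking each element gives: f.

f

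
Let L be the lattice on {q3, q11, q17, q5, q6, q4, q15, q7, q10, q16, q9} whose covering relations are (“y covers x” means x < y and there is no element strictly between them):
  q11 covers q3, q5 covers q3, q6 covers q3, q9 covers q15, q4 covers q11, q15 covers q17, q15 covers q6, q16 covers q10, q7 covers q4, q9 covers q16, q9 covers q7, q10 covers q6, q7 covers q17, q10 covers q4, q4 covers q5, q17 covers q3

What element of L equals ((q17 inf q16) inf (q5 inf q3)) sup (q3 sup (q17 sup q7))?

q7

q17 ∧ q16 = q3
q5 ∧ q3 = q3
q3 ∧ q3 = q3
q17 ∨ q7 = q7
q3 ∨ q7 = q7
q3 ∨ q7 = q7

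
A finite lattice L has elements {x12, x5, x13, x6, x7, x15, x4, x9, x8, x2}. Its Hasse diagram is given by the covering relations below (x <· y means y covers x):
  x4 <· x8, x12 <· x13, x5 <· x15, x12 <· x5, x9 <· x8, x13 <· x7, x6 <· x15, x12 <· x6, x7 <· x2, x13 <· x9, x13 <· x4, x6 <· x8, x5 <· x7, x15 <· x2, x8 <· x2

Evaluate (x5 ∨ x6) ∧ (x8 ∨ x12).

x5 ∨ x6 = x15
x8 ∨ x12 = x8
x15 ∧ x8 = x6

x6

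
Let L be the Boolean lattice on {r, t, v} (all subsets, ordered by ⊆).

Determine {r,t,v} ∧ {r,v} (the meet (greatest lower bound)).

{r,v}

Common lower bounds of {{r,t,v}, {r,v}}: {r,v}, {r}, {v}, {}.
The greatest among these is {r,v}.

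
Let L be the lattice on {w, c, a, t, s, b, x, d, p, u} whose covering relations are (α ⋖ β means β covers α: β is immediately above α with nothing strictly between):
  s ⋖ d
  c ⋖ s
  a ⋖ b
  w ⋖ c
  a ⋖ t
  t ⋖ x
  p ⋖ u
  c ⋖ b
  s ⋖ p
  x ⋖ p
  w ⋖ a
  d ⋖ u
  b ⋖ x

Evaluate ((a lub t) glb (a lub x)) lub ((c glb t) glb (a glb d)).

a ∨ t = t
a ∨ x = x
t ∧ x = t
c ∧ t = w
a ∧ d = w
w ∧ w = w
t ∨ w = t

t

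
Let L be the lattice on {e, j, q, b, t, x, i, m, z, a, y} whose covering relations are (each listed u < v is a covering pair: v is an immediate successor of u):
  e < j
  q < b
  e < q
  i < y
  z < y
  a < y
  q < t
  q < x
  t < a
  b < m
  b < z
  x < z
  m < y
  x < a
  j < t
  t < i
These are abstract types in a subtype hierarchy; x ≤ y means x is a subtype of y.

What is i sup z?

Common upper bounds of {i, z}: y.
The least among these is y.

y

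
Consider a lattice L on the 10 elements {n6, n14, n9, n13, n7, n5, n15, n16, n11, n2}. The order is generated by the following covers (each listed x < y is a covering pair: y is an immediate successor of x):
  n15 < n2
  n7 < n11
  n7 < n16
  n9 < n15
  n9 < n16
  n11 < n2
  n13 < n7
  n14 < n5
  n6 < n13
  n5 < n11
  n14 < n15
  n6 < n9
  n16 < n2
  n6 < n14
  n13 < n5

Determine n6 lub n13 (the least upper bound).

n13

Common upper bounds of {n6, n13}: n11, n13, n16, n2, n5, n7.
The least among these is n13.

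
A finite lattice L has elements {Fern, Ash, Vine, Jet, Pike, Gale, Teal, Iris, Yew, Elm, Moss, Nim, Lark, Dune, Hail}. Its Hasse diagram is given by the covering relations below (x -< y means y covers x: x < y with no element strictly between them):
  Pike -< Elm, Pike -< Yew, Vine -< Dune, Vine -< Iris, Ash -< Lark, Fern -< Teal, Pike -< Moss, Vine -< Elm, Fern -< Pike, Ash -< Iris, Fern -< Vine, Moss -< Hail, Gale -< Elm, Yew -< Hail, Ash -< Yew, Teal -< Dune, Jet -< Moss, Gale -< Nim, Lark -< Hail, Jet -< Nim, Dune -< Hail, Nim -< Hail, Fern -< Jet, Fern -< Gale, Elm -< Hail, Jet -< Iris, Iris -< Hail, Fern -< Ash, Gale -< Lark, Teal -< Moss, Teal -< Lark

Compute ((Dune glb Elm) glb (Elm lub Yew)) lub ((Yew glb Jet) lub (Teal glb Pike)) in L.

Vine

Dune ∧ Elm = Vine
Elm ∨ Yew = Hail
Vine ∧ Hail = Vine
Yew ∧ Jet = Fern
Teal ∧ Pike = Fern
Fern ∨ Fern = Fern
Vine ∨ Fern = Vine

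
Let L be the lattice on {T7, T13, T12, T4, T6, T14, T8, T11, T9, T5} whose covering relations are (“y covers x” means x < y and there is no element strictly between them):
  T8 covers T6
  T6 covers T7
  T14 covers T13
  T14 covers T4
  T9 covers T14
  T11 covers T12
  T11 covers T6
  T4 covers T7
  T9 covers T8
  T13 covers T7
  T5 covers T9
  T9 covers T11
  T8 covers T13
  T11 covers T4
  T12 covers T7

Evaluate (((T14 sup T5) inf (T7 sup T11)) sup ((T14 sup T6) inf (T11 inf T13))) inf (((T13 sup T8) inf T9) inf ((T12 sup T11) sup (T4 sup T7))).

T14 ∨ T5 = T5
T7 ∨ T11 = T11
T5 ∧ T11 = T11
T14 ∨ T6 = T9
T11 ∧ T13 = T7
T9 ∧ T7 = T7
T11 ∨ T7 = T11
T13 ∨ T8 = T8
T8 ∧ T9 = T8
T12 ∨ T11 = T11
T4 ∨ T7 = T4
T11 ∨ T4 = T11
T8 ∧ T11 = T6
T11 ∧ T6 = T6

T6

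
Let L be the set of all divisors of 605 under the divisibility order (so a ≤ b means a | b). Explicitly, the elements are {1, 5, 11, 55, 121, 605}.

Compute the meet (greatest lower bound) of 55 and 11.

Common lower bounds of {55, 11}: 1, 11.
The greatest among these is 11.

11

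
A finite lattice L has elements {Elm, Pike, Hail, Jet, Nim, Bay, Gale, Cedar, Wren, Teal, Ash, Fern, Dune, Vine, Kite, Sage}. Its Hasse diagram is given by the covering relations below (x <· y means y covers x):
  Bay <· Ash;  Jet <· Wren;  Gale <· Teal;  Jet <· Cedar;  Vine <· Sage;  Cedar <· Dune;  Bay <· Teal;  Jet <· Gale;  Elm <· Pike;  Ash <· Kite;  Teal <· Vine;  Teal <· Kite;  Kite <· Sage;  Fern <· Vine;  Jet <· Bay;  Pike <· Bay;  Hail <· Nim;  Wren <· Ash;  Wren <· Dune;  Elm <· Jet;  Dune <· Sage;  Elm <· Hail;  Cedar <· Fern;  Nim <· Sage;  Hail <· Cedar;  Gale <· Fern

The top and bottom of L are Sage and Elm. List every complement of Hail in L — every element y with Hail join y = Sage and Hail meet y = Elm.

Need y with Hail ∨ y = Sage and Hail ∧ y = Elm.
Checking each element gives: Ash, Kite.

Ash, Kite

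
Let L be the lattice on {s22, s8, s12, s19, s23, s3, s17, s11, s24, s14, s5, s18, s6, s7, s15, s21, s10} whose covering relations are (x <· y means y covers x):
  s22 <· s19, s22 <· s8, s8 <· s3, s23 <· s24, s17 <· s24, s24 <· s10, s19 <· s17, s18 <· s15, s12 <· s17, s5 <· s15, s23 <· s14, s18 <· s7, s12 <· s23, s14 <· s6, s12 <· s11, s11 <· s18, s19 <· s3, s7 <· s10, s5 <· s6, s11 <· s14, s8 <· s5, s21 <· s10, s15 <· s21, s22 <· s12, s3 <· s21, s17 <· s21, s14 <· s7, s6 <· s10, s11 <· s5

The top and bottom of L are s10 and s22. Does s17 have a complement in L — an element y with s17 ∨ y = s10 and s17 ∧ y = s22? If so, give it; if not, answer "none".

For every candidate y, either s17 ∨ y ≠ s10 or s17 ∧ y ≠ s22; no complement exists.

none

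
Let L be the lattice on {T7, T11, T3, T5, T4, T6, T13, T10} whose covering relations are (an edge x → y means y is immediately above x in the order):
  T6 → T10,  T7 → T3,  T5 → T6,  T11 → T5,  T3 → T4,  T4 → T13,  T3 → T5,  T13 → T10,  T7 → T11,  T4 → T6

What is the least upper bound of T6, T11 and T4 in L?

T6

Common upper bounds of {T6, T11, T4}: T10, T6.
The least among these is T6.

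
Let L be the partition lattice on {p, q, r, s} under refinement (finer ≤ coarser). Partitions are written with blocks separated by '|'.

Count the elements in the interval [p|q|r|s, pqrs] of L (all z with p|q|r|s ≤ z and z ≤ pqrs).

The interval [p|q|r|s, pqrs] = {pqrs, pqr|s, pqs|r, pq|rs, pq|r|s, prs|q, pr|qs, pr|q|s, ps|qr, ps|q|r, p|qrs, p|qr|s, p|qs|r, p|q|rs, p|q|r|s}, which has 15 elements.

15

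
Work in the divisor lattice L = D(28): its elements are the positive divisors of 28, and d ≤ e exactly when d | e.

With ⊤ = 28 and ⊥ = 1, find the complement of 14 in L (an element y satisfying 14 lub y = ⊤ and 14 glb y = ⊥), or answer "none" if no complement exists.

none

For every candidate y, either 14 ∨ y ≠ 28 or 14 ∧ y ≠ 1; no complement exists.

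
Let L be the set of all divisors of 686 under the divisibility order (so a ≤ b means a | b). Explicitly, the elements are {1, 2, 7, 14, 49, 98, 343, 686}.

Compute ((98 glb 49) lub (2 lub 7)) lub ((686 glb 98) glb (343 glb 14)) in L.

98 ∧ 49 = 49
2 ∨ 7 = 14
49 ∨ 14 = 98
686 ∧ 98 = 98
343 ∧ 14 = 7
98 ∧ 7 = 7
98 ∨ 7 = 98

98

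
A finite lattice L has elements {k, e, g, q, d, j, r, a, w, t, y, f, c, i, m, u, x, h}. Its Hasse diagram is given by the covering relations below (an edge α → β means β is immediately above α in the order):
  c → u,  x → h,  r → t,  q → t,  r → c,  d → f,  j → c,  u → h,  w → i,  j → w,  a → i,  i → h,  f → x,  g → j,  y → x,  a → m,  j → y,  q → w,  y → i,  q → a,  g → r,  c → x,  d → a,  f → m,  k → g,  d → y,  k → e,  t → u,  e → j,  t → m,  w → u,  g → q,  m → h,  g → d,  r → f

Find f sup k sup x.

x

Common upper bounds of {f, k, x}: h, x.
The least among these is x.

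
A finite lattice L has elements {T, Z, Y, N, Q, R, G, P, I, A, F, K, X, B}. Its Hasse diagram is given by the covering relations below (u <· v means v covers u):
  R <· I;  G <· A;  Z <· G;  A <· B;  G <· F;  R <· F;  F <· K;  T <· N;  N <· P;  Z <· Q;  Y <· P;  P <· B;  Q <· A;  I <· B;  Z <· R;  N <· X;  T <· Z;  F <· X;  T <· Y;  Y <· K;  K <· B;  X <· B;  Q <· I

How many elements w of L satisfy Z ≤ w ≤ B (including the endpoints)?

10

The interval [Z, B] = {A, B, F, G, I, K, Q, R, X, Z}, which has 10 elements.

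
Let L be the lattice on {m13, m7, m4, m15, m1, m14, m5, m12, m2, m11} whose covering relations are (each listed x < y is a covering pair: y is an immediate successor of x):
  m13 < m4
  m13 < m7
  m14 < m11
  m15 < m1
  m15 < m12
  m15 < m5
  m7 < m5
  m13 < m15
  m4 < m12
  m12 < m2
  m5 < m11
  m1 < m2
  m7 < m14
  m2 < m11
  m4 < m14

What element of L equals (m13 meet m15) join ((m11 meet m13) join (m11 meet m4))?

m13 ∧ m15 = m13
m11 ∧ m13 = m13
m11 ∧ m4 = m4
m13 ∨ m4 = m4
m13 ∨ m4 = m4

m4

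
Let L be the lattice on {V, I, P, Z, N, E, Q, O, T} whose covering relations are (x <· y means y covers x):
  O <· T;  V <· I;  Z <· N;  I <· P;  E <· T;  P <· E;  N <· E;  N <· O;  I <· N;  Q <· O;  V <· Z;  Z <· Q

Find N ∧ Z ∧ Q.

Common lower bounds of {N, Z, Q}: V, Z.
The greatest among these is Z.

Z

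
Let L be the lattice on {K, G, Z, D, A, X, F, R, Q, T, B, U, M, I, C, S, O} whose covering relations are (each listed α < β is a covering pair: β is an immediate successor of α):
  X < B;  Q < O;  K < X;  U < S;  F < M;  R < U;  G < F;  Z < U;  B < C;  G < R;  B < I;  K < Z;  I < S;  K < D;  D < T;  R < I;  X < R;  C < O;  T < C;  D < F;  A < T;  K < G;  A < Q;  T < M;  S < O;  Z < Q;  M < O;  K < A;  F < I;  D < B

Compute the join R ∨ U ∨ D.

S

Common upper bounds of {R, U, D}: O, S.
The least among these is S.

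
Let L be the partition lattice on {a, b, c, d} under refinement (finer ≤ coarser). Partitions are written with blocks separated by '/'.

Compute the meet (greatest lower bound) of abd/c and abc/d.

Common lower bounds of {abd/c, abc/d}: a/b/c/d, ab/c/d.
The greatest among these is ab/c/d.

ab/c/d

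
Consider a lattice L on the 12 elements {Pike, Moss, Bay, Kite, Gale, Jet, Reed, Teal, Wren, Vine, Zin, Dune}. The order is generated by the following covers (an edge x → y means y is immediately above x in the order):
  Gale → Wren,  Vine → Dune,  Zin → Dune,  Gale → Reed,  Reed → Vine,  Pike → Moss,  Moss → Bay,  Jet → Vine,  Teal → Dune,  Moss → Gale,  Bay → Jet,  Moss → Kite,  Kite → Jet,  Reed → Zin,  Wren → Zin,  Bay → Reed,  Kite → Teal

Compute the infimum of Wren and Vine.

Common lower bounds of {Wren, Vine}: Gale, Moss, Pike.
The greatest among these is Gale.

Gale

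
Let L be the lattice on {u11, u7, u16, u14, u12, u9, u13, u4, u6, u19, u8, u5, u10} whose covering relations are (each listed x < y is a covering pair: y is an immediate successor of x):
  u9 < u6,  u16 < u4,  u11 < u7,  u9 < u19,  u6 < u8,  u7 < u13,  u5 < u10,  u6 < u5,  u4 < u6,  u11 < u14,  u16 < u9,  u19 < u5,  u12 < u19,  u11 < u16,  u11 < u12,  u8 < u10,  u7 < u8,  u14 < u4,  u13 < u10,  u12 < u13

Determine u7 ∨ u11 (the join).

u7

Common upper bounds of {u7, u11}: u10, u13, u7, u8.
The least among these is u7.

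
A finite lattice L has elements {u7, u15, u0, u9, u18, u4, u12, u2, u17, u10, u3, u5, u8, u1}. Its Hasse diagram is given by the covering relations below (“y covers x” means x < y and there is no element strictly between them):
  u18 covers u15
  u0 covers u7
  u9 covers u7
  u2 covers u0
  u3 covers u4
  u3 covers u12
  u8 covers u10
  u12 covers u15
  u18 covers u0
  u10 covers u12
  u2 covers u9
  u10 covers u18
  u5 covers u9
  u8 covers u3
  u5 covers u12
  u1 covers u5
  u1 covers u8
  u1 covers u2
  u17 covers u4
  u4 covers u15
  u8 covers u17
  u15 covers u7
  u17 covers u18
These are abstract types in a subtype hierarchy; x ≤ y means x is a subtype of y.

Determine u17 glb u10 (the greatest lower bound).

Common lower bounds of {u17, u10}: u0, u15, u18, u7.
The greatest among these is u18.

u18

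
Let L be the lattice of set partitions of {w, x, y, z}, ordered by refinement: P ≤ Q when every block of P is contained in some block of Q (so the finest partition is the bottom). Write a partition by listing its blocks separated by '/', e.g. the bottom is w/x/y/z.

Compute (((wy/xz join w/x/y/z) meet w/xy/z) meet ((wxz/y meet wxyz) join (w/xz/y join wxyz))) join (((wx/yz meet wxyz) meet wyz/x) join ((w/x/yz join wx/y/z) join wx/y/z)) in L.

wy/xz ∨ w/x/y/z = wy/xz
wy/xz ∧ w/xy/z = w/x/y/z
wxz/y ∧ wxyz = wxz/y
w/xz/y ∨ wxyz = wxyz
wxz/y ∨ wxyz = wxyz
w/x/y/z ∧ wxyz = w/x/y/z
wx/yz ∧ wxyz = wx/yz
wx/yz ∧ wyz/x = w/x/yz
w/x/yz ∨ wx/y/z = wx/yz
wx/yz ∨ wx/y/z = wx/yz
w/x/yz ∨ wx/yz = wx/yz
w/x/y/z ∨ wx/yz = wx/yz

wx/yz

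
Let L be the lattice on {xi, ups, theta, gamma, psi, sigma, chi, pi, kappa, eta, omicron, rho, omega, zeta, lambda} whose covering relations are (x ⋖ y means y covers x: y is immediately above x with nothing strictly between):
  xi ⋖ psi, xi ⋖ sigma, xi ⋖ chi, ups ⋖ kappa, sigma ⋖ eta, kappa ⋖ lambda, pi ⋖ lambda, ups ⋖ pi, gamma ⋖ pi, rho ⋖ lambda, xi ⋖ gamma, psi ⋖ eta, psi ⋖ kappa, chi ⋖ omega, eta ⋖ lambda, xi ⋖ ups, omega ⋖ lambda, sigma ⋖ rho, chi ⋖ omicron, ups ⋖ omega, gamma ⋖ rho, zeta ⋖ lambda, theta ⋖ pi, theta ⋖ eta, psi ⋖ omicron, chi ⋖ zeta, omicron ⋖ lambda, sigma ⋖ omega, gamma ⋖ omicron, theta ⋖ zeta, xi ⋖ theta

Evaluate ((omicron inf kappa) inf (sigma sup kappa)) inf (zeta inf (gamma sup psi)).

xi

omicron ∧ kappa = psi
sigma ∨ kappa = lambda
psi ∧ lambda = psi
gamma ∨ psi = omicron
zeta ∧ omicron = chi
psi ∧ chi = xi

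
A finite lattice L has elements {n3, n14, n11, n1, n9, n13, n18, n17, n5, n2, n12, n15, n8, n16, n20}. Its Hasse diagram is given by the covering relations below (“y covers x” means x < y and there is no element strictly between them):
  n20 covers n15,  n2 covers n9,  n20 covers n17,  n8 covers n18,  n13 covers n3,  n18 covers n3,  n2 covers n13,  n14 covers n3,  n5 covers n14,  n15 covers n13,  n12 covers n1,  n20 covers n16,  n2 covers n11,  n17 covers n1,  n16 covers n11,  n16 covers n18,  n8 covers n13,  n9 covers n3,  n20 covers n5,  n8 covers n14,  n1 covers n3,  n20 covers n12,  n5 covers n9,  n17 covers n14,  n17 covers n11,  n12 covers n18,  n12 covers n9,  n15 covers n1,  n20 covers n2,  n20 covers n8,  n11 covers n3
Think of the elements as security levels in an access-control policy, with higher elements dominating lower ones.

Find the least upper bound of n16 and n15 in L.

Common upper bounds of {n16, n15}: n20.
The least among these is n20.

n20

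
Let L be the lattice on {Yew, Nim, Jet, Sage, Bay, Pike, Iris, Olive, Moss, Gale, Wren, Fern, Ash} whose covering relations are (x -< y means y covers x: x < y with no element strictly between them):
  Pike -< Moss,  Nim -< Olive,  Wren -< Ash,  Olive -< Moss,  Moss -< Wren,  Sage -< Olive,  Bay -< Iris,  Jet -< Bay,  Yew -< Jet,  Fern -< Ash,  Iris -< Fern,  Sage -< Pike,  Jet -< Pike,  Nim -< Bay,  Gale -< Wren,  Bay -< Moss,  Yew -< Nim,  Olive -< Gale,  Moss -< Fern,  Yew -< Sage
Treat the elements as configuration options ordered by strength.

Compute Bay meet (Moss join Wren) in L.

Bay

Moss ∨ Wren = Wren
Bay ∧ Wren = Bay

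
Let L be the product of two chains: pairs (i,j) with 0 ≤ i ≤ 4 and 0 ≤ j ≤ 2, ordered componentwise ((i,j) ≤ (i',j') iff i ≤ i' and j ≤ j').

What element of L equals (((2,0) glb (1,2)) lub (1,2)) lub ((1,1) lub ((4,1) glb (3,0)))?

(3,2)

(2,0) ∧ (1,2) = (1,0)
(1,0) ∨ (1,2) = (1,2)
(4,1) ∧ (3,0) = (3,0)
(1,1) ∨ (3,0) = (3,1)
(1,2) ∨ (3,1) = (3,2)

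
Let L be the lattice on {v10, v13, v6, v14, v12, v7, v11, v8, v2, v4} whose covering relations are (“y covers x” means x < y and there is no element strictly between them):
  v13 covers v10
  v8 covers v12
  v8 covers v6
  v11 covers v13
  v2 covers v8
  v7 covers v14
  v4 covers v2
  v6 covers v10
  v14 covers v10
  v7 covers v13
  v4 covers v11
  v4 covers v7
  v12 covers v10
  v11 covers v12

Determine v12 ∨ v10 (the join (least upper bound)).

Common upper bounds of {v12, v10}: v11, v12, v2, v4, v8.
The least among these is v12.

v12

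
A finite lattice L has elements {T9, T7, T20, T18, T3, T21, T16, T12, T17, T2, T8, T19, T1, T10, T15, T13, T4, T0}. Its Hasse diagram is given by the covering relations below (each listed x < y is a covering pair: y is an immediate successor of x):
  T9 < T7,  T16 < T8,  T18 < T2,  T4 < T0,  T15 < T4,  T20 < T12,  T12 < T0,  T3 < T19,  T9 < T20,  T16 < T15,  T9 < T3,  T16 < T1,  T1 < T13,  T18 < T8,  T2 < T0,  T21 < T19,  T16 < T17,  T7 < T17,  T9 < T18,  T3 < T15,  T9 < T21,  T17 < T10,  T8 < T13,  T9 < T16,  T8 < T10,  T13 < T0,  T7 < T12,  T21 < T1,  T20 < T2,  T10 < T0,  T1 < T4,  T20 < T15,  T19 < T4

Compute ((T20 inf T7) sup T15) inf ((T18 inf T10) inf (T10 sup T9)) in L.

T9

T20 ∧ T7 = T9
T9 ∨ T15 = T15
T18 ∧ T10 = T18
T10 ∨ T9 = T10
T18 ∧ T10 = T18
T15 ∧ T18 = T9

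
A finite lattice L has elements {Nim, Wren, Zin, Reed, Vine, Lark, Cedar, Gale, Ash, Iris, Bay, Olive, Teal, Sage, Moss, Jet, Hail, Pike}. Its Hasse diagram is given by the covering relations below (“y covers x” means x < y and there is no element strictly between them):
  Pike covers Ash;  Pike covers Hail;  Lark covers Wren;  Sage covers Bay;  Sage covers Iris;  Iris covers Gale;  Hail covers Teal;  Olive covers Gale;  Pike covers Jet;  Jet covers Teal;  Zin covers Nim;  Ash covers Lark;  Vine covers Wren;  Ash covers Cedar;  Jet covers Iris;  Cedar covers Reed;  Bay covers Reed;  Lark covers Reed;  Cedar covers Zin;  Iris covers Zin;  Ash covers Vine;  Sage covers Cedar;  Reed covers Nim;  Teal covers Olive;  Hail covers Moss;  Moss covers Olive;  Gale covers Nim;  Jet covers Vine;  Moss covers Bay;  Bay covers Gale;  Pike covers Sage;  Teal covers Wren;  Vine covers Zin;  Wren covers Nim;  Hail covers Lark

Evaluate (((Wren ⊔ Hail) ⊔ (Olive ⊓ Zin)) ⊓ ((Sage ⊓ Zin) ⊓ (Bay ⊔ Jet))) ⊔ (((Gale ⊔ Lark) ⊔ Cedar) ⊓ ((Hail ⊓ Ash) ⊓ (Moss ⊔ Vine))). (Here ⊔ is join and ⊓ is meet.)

Wren ∨ Hail = Hail
Olive ∧ Zin = Nim
Hail ∨ Nim = Hail
Sage ∧ Zin = Zin
Bay ∨ Jet = Pike
Zin ∧ Pike = Zin
Hail ∧ Zin = Nim
Gale ∨ Lark = Hail
Hail ∨ Cedar = Pike
Hail ∧ Ash = Lark
Moss ∨ Vine = Pike
Lark ∧ Pike = Lark
Pike ∧ Lark = Lark
Nim ∨ Lark = Lark

Lark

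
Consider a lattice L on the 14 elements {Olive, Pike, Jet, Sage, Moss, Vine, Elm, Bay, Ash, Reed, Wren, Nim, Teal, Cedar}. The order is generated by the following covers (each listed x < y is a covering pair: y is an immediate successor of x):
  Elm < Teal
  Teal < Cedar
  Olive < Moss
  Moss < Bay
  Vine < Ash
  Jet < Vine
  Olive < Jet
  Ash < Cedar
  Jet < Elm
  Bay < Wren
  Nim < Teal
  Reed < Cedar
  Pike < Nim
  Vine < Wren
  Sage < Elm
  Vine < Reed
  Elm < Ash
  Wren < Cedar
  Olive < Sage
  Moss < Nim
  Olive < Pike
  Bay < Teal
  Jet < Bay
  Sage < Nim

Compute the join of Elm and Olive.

Common upper bounds of {Elm, Olive}: Ash, Cedar, Elm, Teal.
The least among these is Elm.

Elm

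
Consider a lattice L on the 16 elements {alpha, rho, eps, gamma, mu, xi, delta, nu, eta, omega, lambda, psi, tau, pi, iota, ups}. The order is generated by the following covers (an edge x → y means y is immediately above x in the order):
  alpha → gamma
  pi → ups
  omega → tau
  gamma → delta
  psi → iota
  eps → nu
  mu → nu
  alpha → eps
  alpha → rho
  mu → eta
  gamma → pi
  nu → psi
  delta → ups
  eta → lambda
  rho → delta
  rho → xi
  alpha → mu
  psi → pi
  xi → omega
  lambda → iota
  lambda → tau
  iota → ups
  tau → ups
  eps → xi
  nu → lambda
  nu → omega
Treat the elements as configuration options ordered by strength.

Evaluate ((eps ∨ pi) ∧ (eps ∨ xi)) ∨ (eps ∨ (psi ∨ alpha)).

eps ∨ pi = pi
eps ∨ xi = xi
pi ∧ xi = eps
psi ∨ alpha = psi
eps ∨ psi = psi
eps ∨ psi = psi

psi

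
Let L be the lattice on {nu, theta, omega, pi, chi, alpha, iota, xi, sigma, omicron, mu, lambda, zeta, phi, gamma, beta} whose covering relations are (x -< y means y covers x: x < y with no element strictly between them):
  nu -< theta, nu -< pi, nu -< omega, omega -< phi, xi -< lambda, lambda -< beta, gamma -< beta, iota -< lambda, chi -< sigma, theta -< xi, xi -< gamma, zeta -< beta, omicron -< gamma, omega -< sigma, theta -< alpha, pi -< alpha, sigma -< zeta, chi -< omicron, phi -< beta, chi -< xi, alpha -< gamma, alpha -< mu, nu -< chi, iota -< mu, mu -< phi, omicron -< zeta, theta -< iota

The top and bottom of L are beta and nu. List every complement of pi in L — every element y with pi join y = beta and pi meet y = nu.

lambda, sigma, zeta

Need y with pi ∨ y = beta and pi ∧ y = nu.
Checking each element gives: lambda, sigma, zeta.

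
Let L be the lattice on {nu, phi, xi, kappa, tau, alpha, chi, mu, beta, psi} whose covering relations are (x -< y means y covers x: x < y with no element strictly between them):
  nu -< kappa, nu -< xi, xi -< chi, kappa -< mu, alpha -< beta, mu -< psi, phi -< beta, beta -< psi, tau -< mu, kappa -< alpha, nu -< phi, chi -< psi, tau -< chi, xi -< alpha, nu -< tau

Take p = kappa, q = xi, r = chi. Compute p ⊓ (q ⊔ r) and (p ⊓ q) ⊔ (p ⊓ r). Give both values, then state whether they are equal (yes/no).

nu; nu; yes

q ⊔ r = chi, so p ⊓ (q ⊔ r) = kappa ⊓ chi = nu.
p ⊓ q = nu and p ⊓ r = nu, so (p ⊓ q) ⊔ (p ⊓ r) = nu ⊔ nu = nu.
Equal: yes.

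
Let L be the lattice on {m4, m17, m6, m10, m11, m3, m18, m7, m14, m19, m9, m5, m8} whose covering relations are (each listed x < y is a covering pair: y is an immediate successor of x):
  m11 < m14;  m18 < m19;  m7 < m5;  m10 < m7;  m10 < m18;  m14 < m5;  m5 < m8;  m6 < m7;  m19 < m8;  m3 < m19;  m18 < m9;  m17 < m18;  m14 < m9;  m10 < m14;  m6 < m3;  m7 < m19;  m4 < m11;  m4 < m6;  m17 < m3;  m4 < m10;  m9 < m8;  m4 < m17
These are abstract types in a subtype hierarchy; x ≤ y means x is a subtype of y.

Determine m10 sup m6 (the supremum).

m7

Common upper bounds of {m10, m6}: m19, m5, m7, m8.
The least among these is m7.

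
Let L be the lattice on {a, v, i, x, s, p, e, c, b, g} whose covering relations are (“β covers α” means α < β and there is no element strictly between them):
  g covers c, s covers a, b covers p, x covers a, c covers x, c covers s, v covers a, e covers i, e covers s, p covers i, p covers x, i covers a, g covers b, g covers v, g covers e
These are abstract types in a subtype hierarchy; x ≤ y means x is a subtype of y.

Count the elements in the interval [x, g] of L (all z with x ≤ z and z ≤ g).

The interval [x, g] = {b, c, g, p, x}, which has 5 elements.

5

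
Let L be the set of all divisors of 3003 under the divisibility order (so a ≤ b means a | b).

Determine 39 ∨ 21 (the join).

Common upper bounds of {39, 21}: 273, 3003.
The least among these is 273.

273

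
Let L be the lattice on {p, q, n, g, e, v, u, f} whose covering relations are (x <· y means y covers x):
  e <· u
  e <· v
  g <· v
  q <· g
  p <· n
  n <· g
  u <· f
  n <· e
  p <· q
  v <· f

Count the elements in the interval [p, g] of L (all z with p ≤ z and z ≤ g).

4

The interval [p, g] = {g, n, p, q}, which has 4 elements.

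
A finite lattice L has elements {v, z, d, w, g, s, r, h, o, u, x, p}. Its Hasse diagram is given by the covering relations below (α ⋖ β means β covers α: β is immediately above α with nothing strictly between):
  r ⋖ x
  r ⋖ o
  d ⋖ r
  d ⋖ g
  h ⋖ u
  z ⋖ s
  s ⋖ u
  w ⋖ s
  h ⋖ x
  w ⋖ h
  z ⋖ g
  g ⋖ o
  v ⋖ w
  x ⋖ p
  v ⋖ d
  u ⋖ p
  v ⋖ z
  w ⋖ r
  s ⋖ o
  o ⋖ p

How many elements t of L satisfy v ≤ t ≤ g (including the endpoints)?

4

The interval [v, g] = {d, g, v, z}, which has 4 elements.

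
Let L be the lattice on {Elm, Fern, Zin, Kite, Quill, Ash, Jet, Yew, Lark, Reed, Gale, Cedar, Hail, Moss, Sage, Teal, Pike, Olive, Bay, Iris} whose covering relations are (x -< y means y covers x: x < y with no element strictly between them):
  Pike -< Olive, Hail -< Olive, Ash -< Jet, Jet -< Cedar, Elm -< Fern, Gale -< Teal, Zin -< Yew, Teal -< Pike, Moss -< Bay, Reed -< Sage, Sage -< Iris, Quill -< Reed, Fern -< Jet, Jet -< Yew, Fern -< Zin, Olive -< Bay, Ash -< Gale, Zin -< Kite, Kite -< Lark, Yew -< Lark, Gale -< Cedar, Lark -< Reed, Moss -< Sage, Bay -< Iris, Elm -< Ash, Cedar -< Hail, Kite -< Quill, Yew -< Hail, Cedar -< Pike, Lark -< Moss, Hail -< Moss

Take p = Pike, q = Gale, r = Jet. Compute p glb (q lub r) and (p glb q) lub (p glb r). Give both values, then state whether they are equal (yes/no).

q lub r = Cedar, so p glb (q lub r) = Pike glb Cedar = Cedar.
p glb q = Gale and p glb r = Jet, so (p glb q) lub (p glb r) = Gale lub Jet = Cedar.
Equal: yes.

Cedar; Cedar; yes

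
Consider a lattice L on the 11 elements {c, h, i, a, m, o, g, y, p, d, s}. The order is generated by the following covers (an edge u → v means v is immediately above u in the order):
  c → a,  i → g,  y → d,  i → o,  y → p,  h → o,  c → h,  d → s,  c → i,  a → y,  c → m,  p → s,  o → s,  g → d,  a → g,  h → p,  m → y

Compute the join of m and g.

Common upper bounds of {m, g}: d, s.
The least among these is d.

d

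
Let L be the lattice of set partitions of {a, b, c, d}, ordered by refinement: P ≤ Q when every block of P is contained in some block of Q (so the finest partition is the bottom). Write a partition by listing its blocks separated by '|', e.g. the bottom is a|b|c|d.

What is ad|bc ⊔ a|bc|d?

The join of ad|bc and a|bc|d merges any blocks that overlap across the partitions, giving ad|bc.

ad|bc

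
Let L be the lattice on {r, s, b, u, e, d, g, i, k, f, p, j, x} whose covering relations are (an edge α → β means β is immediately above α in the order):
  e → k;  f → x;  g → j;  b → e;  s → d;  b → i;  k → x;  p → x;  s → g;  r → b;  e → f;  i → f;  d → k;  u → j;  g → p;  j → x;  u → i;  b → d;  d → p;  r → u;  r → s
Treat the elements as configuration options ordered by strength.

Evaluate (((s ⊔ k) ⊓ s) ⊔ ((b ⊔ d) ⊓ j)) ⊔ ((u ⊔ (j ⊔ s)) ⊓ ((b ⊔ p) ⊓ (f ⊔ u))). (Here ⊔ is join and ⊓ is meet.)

s

s ∨ k = k
k ∧ s = s
b ∨ d = d
d ∧ j = s
s ∨ s = s
j ∨ s = j
u ∨ j = j
b ∨ p = p
f ∨ u = f
p ∧ f = b
j ∧ b = r
s ∨ r = s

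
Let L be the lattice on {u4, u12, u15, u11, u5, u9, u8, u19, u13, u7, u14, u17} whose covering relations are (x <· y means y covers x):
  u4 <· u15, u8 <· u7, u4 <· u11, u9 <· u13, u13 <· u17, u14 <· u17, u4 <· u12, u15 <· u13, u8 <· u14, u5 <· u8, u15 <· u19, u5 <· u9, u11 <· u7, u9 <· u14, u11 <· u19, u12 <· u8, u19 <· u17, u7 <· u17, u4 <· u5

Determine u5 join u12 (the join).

u8

Common upper bounds of {u5, u12}: u14, u17, u7, u8.
The least among these is u8.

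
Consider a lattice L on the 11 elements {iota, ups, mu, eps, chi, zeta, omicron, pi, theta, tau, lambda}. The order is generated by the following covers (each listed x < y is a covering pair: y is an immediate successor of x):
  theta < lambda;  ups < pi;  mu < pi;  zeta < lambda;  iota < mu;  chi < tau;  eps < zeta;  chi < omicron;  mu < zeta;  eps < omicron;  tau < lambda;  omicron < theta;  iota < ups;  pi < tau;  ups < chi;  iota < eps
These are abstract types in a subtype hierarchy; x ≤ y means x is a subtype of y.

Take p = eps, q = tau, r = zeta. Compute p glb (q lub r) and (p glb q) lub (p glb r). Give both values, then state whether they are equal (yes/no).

eps; eps; yes

q lub r = lambda, so p glb (q lub r) = eps glb lambda = eps.
p glb q = iota and p glb r = eps, so (p glb q) lub (p glb r) = iota lub eps = eps.
Equal: yes.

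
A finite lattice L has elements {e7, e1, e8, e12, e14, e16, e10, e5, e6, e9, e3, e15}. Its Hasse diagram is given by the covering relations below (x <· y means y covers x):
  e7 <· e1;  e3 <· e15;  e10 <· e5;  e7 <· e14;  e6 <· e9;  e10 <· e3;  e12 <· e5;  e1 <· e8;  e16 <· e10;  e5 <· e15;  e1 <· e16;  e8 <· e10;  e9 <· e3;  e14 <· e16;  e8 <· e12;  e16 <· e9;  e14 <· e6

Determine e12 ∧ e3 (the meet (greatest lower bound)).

Common lower bounds of {e12, e3}: e1, e7, e8.
The greatest among these is e8.

e8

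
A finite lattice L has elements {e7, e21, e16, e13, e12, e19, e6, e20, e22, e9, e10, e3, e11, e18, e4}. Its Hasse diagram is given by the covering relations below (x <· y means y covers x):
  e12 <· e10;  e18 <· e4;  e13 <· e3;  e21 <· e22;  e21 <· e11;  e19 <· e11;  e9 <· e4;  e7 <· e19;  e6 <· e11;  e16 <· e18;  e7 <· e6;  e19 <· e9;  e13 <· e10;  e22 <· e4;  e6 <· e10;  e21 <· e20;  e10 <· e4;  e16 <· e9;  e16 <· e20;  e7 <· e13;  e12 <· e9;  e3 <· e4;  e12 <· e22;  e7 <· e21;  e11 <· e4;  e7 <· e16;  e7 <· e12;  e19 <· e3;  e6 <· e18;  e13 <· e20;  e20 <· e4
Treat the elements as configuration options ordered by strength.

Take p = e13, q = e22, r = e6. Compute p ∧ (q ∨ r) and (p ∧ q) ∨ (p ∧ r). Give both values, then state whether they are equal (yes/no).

e13; e7; no

q ∨ r = e4, so p ∧ (q ∨ r) = e13 ∧ e4 = e13.
p ∧ q = e7 and p ∧ r = e7, so (p ∧ q) ∨ (p ∧ r) = e7 ∨ e7 = e7.
Equal: no.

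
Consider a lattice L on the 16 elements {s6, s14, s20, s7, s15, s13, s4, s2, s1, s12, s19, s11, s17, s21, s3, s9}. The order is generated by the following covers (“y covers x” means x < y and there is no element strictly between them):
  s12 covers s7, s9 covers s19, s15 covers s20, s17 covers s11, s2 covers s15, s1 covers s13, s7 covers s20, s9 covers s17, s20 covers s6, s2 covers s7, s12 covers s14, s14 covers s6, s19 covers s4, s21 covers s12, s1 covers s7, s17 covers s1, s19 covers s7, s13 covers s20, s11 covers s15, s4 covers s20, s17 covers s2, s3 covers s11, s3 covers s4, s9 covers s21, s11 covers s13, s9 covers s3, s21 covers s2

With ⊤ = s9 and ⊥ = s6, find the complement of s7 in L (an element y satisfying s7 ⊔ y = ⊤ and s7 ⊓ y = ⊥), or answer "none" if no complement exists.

For every candidate y, either s7 ∨ y ≠ s9 or s7 ∧ y ≠ s6; no complement exists.

none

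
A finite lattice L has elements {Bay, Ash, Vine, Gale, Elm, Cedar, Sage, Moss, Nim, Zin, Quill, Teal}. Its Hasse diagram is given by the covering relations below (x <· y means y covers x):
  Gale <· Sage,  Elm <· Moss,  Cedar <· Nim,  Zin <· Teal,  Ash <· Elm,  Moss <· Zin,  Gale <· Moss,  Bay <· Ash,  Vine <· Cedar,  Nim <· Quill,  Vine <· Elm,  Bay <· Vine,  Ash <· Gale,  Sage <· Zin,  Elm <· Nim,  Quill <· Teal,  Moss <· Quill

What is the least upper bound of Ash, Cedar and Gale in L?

Common upper bounds of {Ash, Cedar, Gale}: Quill, Teal.
The least among these is Quill.

Quill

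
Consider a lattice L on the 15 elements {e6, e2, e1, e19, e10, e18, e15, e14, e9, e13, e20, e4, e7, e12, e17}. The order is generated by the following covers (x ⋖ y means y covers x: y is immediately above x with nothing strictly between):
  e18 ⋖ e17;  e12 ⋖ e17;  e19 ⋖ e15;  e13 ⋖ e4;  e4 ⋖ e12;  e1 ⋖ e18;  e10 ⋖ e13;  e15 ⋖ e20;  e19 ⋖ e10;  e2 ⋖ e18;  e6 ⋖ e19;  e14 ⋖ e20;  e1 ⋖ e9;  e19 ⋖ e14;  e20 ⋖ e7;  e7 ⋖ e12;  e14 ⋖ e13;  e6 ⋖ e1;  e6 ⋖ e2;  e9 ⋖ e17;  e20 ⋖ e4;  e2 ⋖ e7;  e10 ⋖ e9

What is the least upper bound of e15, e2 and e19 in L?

e7

Common upper bounds of {e15, e2, e19}: e12, e17, e7.
The least among these is e7.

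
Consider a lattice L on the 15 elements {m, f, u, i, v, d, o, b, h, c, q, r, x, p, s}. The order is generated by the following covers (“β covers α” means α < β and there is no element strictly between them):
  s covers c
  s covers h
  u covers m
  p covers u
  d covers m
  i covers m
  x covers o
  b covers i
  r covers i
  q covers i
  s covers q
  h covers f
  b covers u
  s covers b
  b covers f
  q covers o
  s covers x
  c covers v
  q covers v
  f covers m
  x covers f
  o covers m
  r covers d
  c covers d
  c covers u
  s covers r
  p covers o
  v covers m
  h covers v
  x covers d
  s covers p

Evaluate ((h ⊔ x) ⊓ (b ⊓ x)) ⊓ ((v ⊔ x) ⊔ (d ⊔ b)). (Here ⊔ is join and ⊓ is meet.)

h ∨ x = s
b ∧ x = f
s ∧ f = f
v ∨ x = s
d ∨ b = s
s ∨ s = s
f ∧ s = f

f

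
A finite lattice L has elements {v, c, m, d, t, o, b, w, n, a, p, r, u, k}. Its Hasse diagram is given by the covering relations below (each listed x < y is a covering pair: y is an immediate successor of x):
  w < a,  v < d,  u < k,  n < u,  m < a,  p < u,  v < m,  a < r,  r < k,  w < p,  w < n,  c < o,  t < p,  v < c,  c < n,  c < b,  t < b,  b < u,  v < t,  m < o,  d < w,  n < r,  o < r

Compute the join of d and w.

w

Common upper bounds of {d, w}: a, k, n, p, r, u, w.
The least among these is w.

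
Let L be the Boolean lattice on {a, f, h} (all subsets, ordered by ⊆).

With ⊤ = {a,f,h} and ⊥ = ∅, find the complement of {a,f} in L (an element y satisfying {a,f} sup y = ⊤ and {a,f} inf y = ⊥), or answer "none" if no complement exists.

Need y with {a,f} ∨ y = {a,f,h} and {a,f} ∧ y = ∅.
Checking each element gives: {h}.

{h}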